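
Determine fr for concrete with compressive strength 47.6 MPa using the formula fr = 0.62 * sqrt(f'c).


fr = 0.62 * sqrt(47.6)
= 4.278 MPa

4.278


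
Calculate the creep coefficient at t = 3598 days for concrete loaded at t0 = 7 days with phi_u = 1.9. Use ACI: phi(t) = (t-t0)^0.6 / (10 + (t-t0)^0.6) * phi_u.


dt = 3598 - 7 = 3591
phi = 3591^0.6 / (10 + 3591^0.6) * 1.9
= 1.77

1.77


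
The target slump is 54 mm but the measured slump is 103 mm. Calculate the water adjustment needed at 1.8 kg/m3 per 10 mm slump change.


Difference = 54 - 103 = -49 mm
Water adjustment = -49 * 1.8 / 10 = -8.8 kg/m3

-8.8


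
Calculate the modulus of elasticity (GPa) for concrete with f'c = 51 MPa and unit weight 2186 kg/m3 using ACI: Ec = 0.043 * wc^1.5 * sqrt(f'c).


Ec = 0.043 * 2186^1.5 * sqrt(51) / 1000
= 31.39 GPa

31.39


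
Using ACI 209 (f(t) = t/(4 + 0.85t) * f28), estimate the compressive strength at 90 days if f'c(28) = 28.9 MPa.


f(90) = 90 / (4 + 0.85 * 90) * 28.9
= 90 / 80.5 * 28.9
= 32.31 MPa

32.31


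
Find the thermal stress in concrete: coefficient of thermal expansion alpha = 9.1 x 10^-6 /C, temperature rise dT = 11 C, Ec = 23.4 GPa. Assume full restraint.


sigma = alpha * dT * Ec
= 9.1e-6 * 11 * 23.4 * 1000
= 2.342 MPa

2.342


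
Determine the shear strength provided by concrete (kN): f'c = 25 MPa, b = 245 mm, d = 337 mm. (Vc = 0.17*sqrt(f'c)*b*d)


Vc = 0.17 * sqrt(25) * 245 * 337 / 1000
= 70.18 kN

70.18


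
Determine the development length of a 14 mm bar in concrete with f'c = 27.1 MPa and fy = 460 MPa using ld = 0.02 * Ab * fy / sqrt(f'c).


Ab = pi * 14^2 / 4 = 153.938 mm2
ld = 0.02 * 153.938 * 460 / sqrt(27.1)
= 272.1 mm

272.1


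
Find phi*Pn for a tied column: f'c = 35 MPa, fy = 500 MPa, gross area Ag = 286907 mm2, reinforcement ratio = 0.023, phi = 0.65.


Ast = rho * Ag = 0.023 * 286907 = 6598.861 mm2
phi*Pn = 0.65 * 0.80 * (0.85 * 35 * (286907 - 6598.861) + 500 * 6598.861) / 1000
= 6052.07 kN

6052.07


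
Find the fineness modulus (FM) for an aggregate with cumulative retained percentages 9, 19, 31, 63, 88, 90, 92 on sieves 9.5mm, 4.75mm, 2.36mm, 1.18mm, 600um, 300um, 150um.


FM = sum(cumulative % retained) / 100
= 392 / 100
= 3.92

3.92


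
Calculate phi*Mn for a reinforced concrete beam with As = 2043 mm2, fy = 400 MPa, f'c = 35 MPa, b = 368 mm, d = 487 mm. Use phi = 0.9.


a = As * fy / (0.85 * f'c * b)
= 2043 * 400 / (0.85 * 35 * 368)
= 74.6438 mm
Mn = As * fy * (d - a/2) / 10^6
= 367.477 kN-m
phi*Mn = 0.9 * 367.477 = 330.73 kN-m

330.73


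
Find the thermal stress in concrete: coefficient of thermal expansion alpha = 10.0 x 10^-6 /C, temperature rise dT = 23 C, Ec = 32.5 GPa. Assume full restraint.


sigma = alpha * dT * Ec
= 10.0e-6 * 23 * 32.5 * 1000
= 7.475 MPa

7.475


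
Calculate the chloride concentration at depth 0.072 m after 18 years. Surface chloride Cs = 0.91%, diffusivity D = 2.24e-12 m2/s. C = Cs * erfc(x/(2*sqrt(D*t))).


t_seconds = 18 * 365.25 * 24 * 3600 = 568036800.0 s
arg = 0.072 / (2 * sqrt(2.24e-12 * 568036800.0))
= 1.0092
erfc(1.0092) = 0.1535
C = 0.91 * 0.1535 = 0.1397%

0.1397


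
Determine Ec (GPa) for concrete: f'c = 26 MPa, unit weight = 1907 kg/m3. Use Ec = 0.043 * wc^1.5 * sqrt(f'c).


Ec = 0.043 * 1907^1.5 * sqrt(26) / 1000
= 18.26 GPa

18.26


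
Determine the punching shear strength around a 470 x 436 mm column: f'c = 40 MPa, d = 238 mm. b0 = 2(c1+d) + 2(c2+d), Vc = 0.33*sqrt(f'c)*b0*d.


b0 = 2*(470 + 238) + 2*(436 + 238) = 2764 mm
Vc = 0.33 * sqrt(40) * 2764 * 238 / 1000
= 1372.96 kN

1372.96


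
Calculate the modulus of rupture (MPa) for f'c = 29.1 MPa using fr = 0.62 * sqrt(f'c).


fr = 0.62 * sqrt(29.1)
= 3.345 MPa

3.345


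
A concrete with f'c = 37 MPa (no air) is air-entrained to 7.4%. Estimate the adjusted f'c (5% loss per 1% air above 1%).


Strength loss = (7.4 - 1) * 5 = 32.0%
f'c = 37 * (1 - 32.0/100)
= 25.16 MPa

25.16


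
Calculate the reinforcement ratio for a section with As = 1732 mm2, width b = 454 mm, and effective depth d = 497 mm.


rho = As / (b * d)
= 1732 / (454 * 497)
= 0.0077

0.0077


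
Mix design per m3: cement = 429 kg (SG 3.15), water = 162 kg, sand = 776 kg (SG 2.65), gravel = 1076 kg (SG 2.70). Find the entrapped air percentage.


Vol cement = 429 / (3.15 * 1000) = 0.13619 m3
Vol water = 162 / 1000 = 0.162 m3
Vol sand = 776 / (2.65 * 1000) = 0.29283 m3
Vol gravel = 1076 / (2.70 * 1000) = 0.398519 m3
Total solid + water volume = 0.989539 m3
Air = (1 - 0.989539) * 100 = 1.05%

1.05


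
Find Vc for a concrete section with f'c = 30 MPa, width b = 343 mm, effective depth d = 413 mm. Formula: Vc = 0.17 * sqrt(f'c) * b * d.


Vc = 0.17 * sqrt(30) * 343 * 413 / 1000
= 131.9 kN

131.9


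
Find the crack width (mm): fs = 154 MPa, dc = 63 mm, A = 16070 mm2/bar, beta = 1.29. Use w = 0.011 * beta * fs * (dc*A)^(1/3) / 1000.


w = 0.011 * beta * fs * (dc * A)^(1/3) / 1000
= 0.011 * 1.29 * 154 * (63 * 16070)^(1/3) / 1000
= 0.219 mm

0.219


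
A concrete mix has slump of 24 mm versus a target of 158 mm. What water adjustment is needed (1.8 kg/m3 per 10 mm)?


Difference = 158 - 24 = 134 mm
Water adjustment = 134 * 1.8 / 10 = 24.1 kg/m3

24.1


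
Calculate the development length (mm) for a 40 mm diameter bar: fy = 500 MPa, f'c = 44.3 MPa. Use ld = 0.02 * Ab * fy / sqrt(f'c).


Ab = pi * 40^2 / 4 = 1256.637 mm2
ld = 0.02 * 1256.637 * 500 / sqrt(44.3)
= 1888.0 mm

1888.0


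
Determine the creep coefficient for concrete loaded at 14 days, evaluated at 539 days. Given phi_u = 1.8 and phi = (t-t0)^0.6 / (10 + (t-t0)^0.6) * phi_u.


dt = 539 - 14 = 525
phi = 525^0.6 / (10 + 525^0.6) * 1.8
= 1.46

1.46


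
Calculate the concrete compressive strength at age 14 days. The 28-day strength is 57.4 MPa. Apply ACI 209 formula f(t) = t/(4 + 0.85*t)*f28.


f(14) = 14 / (4 + 0.85 * 14) * 57.4
= 14 / 15.9 * 57.4
= 50.54 MPa

50.54


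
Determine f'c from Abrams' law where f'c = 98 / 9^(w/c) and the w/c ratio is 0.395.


f'c = 98 / 9^0.395
= 98 / 2.382
= 41.14 MPa

41.14


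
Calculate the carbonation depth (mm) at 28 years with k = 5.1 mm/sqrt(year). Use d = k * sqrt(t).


depth = k * sqrt(t)
= 5.1 * sqrt(28)
= 26.99 mm

26.99


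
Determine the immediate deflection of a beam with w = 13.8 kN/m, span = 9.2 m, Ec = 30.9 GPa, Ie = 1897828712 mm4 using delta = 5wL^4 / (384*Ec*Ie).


Convert: L = 9.2 m = 9200 mm, Ec = 30.9 GPa = 30900 MPa
delta = 5 * 13.8 * 9200^4 / (384 * 30900 * 1897828712)
= 21.95 mm

21.95


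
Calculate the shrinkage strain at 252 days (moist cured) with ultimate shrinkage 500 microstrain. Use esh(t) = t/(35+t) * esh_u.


esh(252) = 252 / (35 + 252) * 500
= 252 / 287 * 500
= 439.0 microstrain

439.0


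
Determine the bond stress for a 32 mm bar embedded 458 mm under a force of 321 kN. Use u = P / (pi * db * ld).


u = P / (pi * db * ld)
= 321 * 1000 / (pi * 32 * 458)
= 6.972 MPa

6.972


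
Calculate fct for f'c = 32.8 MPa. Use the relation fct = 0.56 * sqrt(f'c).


fct = 0.56 * sqrt(32.8)
= 0.56 * 5.727
= 3.207 MPa

3.207


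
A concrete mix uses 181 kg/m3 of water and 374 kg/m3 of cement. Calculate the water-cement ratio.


w/c = water / cement
w/c = 181 / 374 = 0.484

0.484


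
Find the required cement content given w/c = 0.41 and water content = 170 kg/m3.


Cement = water / (w/c)
= 170 / 0.41
= 414.6 kg/m3

414.6


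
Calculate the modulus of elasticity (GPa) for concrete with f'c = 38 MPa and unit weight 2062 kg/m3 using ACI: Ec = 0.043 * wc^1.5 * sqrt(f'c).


Ec = 0.043 * 2062^1.5 * sqrt(38) / 1000
= 24.82 GPa

24.82


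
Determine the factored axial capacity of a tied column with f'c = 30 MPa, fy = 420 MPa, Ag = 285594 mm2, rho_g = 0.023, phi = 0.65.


Ast = rho * Ag = 0.023 * 285594 = 6568.662 mm2
phi*Pn = 0.65 * 0.80 * (0.85 * 30 * (285594 - 6568.662) + 420 * 6568.662) / 1000
= 5134.47 kN

5134.47


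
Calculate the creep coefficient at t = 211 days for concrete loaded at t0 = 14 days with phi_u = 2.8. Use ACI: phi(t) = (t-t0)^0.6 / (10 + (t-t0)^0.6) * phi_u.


dt = 211 - 14 = 197
phi = 197^0.6 / (10 + 197^0.6) * 2.8
= 1.972

1.972


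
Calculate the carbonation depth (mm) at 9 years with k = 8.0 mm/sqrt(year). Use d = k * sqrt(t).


depth = k * sqrt(t)
= 8.0 * sqrt(9)
= 24.0 mm

24.0


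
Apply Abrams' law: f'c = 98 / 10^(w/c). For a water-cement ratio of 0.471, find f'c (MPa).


f'c = 98 / 10^0.471
= 98 / 2.958
= 33.13 MPa

33.13


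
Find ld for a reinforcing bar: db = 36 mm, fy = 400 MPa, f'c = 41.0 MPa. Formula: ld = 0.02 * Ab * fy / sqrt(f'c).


Ab = pi * 36^2 / 4 = 1017.876 mm2
ld = 0.02 * 1017.876 * 400 / sqrt(41.0)
= 1271.7 mm

1271.7


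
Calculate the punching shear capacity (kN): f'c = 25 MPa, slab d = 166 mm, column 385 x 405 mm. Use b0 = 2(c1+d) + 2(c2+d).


b0 = 2*(385 + 166) + 2*(405 + 166) = 2244 mm
Vc = 0.33 * sqrt(25) * 2244 * 166 / 1000
= 614.63 kN

614.63


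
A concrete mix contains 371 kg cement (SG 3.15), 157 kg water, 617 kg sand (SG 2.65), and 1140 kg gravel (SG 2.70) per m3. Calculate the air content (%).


Vol cement = 371 / (3.15 * 1000) = 0.117778 m3
Vol water = 157 / 1000 = 0.157 m3
Vol sand = 617 / (2.65 * 1000) = 0.23283 m3
Vol gravel = 1140 / (2.70 * 1000) = 0.422222 m3
Total solid + water volume = 0.92983 m3
Air = (1 - 0.92983) * 100 = 7.02%

7.02


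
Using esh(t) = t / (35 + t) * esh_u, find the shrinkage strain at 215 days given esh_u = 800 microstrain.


esh(215) = 215 / (35 + 215) * 800
= 215 / 250 * 800
= 688.0 microstrain

688.0


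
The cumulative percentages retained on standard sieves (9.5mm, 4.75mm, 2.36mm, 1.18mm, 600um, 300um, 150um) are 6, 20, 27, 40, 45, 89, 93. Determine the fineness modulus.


FM = sum(cumulative % retained) / 100
= 320 / 100
= 3.2

3.2


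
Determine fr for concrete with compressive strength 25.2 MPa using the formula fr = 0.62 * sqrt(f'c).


fr = 0.62 * sqrt(25.2)
= 3.112 MPa

3.112


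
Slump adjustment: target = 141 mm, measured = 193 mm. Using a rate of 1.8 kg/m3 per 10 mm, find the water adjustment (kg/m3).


Difference = 141 - 193 = -52 mm
Water adjustment = -52 * 1.8 / 10 = -9.4 kg/m3

-9.4


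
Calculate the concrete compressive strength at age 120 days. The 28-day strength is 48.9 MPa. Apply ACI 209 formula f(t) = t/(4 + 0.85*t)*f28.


f(120) = 120 / (4 + 0.85 * 120) * 48.9
= 120 / 106.0 * 48.9
= 55.36 MPa

55.36


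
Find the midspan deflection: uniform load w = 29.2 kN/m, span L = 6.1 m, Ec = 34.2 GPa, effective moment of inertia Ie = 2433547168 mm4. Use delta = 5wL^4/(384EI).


Convert: L = 6.1 m = 6100 mm, Ec = 34.2 GPa = 34200 MPa
delta = 5 * 29.2 * 6100^4 / (384 * 34200 * 2433547168)
= 6.33 mm

6.33


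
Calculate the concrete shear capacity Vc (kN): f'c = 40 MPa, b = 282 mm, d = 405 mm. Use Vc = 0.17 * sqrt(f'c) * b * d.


Vc = 0.17 * sqrt(40) * 282 * 405 / 1000
= 122.8 kN

122.8


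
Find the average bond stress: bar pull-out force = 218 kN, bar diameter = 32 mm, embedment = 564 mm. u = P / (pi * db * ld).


u = P / (pi * db * ld)
= 218 * 1000 / (pi * 32 * 564)
= 3.845 MPa

3.845


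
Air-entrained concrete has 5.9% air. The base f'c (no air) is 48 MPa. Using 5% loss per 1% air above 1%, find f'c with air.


Strength loss = (5.9 - 1) * 5 = 24.5%
f'c = 48 * (1 - 24.5/100)
= 36.24 MPa

36.24


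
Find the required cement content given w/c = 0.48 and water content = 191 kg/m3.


Cement = water / (w/c)
= 191 / 0.48
= 397.9 kg/m3

397.9


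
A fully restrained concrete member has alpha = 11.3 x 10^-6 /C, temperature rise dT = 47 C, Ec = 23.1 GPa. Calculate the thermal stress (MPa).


sigma = alpha * dT * Ec
= 11.3e-6 * 47 * 23.1 * 1000
= 12.268 MPa

12.268


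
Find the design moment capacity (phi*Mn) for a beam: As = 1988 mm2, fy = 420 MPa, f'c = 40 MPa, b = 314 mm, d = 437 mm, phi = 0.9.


a = As * fy / (0.85 * f'c * b)
= 1988 * 420 / (0.85 * 40 * 314)
= 78.2091 mm
Mn = As * fy * (d - a/2) / 10^6
= 332.2268 kN-m
phi*Mn = 0.9 * 332.2268 = 299.0 kN-m

299.0


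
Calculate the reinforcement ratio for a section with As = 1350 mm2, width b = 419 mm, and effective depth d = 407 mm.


rho = As / (b * d)
= 1350 / (419 * 407)
= 0.0079

0.0079


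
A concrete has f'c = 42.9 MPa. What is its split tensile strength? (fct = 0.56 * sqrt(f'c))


fct = 0.56 * sqrt(42.9)
= 0.56 * 6.55
= 3.668 MPa

3.668


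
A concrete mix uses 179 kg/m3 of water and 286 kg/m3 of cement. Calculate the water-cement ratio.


w/c = water / cement
w/c = 179 / 286 = 0.626

0.626


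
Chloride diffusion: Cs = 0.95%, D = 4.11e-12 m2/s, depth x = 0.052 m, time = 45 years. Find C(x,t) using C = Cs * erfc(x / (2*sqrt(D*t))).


t_seconds = 45 * 365.25 * 24 * 3600 = 1420092000.0 s
arg = 0.052 / (2 * sqrt(4.11e-12 * 1420092000.0))
= 0.3403
erfc(0.3403) = 0.6303
C = 0.95 * 0.6303 = 0.5988%

0.5988


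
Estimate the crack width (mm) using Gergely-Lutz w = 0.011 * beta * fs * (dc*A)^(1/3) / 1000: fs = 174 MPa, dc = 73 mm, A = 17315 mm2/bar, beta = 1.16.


w = 0.011 * beta * fs * (dc * A)^(1/3) / 1000
= 0.011 * 1.16 * 174 * (73 * 17315)^(1/3) / 1000
= 0.24 mm

0.24


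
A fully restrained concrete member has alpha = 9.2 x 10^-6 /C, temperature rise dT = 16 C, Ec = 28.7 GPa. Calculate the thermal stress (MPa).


sigma = alpha * dT * Ec
= 9.2e-6 * 16 * 28.7 * 1000
= 4.225 MPa

4.225


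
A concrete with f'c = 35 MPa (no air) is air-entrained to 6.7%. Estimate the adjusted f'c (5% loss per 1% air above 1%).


Strength loss = (6.7 - 1) * 5 = 28.5%
f'c = 35 * (1 - 28.5/100)
= 25.03 MPa

25.03


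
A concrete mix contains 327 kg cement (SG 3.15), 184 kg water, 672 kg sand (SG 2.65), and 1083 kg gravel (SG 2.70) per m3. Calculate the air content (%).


Vol cement = 327 / (3.15 * 1000) = 0.10381 m3
Vol water = 184 / 1000 = 0.184 m3
Vol sand = 672 / (2.65 * 1000) = 0.253585 m3
Vol gravel = 1083 / (2.70 * 1000) = 0.401111 m3
Total solid + water volume = 0.942506 m3
Air = (1 - 0.942506) * 100 = 5.75%

5.75


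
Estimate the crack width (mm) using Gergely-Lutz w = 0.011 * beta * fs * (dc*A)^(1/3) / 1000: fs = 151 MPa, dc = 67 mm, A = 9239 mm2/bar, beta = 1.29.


w = 0.011 * beta * fs * (dc * A)^(1/3) / 1000
= 0.011 * 1.29 * 151 * (67 * 9239)^(1/3) / 1000
= 0.183 mm

0.183


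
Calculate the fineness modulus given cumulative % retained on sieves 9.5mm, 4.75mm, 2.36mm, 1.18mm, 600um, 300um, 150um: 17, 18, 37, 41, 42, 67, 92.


FM = sum(cumulative % retained) / 100
= 314 / 100
= 3.14

3.14


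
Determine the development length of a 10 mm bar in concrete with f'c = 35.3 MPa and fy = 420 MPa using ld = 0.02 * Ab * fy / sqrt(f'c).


Ab = pi * 10^2 / 4 = 78.54 mm2
ld = 0.02 * 78.54 * 420 / sqrt(35.3)
= 111.0 mm

111.0


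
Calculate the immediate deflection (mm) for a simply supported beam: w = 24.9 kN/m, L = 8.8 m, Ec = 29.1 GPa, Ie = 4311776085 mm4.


Convert: L = 8.8 m = 8800 mm, Ec = 29.1 GPa = 29100 MPa
delta = 5 * 24.9 * 8800^4 / (384 * 29100 * 4311776085)
= 15.5 mm

15.5


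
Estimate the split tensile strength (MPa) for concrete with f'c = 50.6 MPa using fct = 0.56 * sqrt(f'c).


fct = 0.56 * sqrt(50.6)
= 0.56 * 7.113
= 3.983 MPa

3.983


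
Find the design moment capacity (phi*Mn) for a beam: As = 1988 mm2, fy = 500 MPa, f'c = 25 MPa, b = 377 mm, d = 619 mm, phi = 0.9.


a = As * fy / (0.85 * f'c * b)
= 1988 * 500 / (0.85 * 25 * 377)
= 124.0755 mm
Mn = As * fy * (d - a/2) / 10^6
= 553.6205 kN-m
phi*Mn = 0.9 * 553.6205 = 498.26 kN-m

498.26


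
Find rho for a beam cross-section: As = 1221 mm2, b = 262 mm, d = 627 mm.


rho = As / (b * d)
= 1221 / (262 * 627)
= 0.0074

0.0074


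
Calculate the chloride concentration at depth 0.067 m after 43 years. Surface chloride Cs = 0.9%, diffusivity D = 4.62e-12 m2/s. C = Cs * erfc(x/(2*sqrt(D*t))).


t_seconds = 43 * 365.25 * 24 * 3600 = 1356976800.0 s
arg = 0.067 / (2 * sqrt(4.62e-12 * 1356976800.0))
= 0.4231
erfc(0.4231) = 0.5496
C = 0.9 * 0.5496 = 0.4946%

0.4946


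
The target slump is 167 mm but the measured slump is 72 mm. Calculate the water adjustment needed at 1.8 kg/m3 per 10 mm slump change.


Difference = 167 - 72 = 95 mm
Water adjustment = 95 * 1.8 / 10 = 17.1 kg/m3

17.1


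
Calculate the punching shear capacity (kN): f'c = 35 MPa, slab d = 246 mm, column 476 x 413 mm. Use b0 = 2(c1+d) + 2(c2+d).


b0 = 2*(476 + 246) + 2*(413 + 246) = 2762 mm
Vc = 0.33 * sqrt(35) * 2762 * 246 / 1000
= 1326.5 kN

1326.5


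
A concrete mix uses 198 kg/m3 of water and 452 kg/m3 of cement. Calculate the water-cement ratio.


w/c = water / cement
w/c = 198 / 452 = 0.438

0.438


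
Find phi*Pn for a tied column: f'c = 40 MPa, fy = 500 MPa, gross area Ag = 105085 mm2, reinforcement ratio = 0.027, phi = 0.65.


Ast = rho * Ag = 0.027 * 105085 = 2837.295 mm2
phi*Pn = 0.65 * 0.80 * (0.85 * 40 * (105085 - 2837.295) + 500 * 2837.295) / 1000
= 2545.44 kN

2545.44


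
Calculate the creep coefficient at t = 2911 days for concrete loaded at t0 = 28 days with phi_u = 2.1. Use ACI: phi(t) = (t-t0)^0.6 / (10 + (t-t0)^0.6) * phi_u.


dt = 2911 - 28 = 2883
phi = 2883^0.6 / (10 + 2883^0.6) * 2.1
= 1.937

1.937


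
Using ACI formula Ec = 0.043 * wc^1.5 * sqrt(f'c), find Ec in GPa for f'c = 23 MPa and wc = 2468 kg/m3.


Ec = 0.043 * 2468^1.5 * sqrt(23) / 1000
= 25.28 GPa

25.28


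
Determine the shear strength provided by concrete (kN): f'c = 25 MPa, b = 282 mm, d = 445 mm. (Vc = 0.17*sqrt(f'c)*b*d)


Vc = 0.17 * sqrt(25) * 282 * 445 / 1000
= 106.67 kN

106.67


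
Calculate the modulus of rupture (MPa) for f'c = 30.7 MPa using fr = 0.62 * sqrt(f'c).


fr = 0.62 * sqrt(30.7)
= 3.435 MPa

3.435


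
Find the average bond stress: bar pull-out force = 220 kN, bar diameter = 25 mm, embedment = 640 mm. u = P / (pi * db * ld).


u = P / (pi * db * ld)
= 220 * 1000 / (pi * 25 * 640)
= 4.377 MPa

4.377


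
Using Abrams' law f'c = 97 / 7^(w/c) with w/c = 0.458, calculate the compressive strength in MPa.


f'c = 97 / 7^0.458
= 97 / 2.438
= 39.78 MPa

39.78


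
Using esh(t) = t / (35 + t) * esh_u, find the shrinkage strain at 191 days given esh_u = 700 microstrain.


esh(191) = 191 / (35 + 191) * 700
= 191 / 226 * 700
= 591.6 microstrain

591.6


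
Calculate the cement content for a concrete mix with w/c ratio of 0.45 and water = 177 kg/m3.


Cement = water / (w/c)
= 177 / 0.45
= 393.3 kg/m3

393.3


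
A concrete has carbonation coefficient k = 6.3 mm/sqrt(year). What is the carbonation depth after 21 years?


depth = k * sqrt(t)
= 6.3 * sqrt(21)
= 28.87 mm

28.87


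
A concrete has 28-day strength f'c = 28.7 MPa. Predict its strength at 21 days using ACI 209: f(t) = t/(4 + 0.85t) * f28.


f(21) = 21 / (4 + 0.85 * 21) * 28.7
= 21 / 21.85 * 28.7
= 27.58 MPa

27.58


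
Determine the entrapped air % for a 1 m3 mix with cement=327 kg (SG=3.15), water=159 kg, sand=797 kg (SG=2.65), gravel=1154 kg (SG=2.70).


Vol cement = 327 / (3.15 * 1000) = 0.10381 m3
Vol water = 159 / 1000 = 0.159 m3
Vol sand = 797 / (2.65 * 1000) = 0.300755 m3
Vol gravel = 1154 / (2.70 * 1000) = 0.427407 m3
Total solid + water volume = 0.990972 m3
Air = (1 - 0.990972) * 100 = 0.9%

0.9


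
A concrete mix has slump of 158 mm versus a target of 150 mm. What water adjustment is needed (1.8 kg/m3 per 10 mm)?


Difference = 150 - 158 = -8 mm
Water adjustment = -8 * 1.8 / 10 = -1.4 kg/m3

-1.4


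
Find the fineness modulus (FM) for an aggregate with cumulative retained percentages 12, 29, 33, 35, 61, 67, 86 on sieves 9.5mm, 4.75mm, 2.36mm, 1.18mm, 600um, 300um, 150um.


FM = sum(cumulative % retained) / 100
= 323 / 100
= 3.23

3.23


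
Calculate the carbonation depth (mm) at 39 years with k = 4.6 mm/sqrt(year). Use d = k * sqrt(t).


depth = k * sqrt(t)
= 4.6 * sqrt(39)
= 28.73 mm

28.73


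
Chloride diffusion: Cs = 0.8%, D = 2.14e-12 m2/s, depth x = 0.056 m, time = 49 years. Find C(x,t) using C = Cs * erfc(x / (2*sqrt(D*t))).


t_seconds = 49 * 365.25 * 24 * 3600 = 1546322400.0 s
arg = 0.056 / (2 * sqrt(2.14e-12 * 1546322400.0))
= 0.4867
erfc(0.4867) = 0.4912
C = 0.8 * 0.4912 = 0.393%

0.393


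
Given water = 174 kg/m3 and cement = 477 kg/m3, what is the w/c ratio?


w/c = water / cement
w/c = 174 / 477 = 0.365

0.365


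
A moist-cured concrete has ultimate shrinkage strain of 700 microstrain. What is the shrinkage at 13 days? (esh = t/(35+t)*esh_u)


esh(13) = 13 / (35 + 13) * 700
= 13 / 48 * 700
= 189.6 microstrain

189.6


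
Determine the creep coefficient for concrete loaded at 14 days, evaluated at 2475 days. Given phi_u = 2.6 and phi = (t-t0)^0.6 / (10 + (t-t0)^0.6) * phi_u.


dt = 2475 - 14 = 2461
phi = 2461^0.6 / (10 + 2461^0.6) * 2.6
= 2.38

2.38


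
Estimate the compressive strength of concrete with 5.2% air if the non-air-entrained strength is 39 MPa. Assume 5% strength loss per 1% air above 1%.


Strength loss = (5.2 - 1) * 5 = 21.0%
f'c = 39 * (1 - 21.0/100)
= 30.81 MPa

30.81


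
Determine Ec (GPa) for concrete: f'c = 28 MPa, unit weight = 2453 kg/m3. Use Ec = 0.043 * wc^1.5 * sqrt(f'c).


Ec = 0.043 * 2453^1.5 * sqrt(28) / 1000
= 27.64 GPa

27.64


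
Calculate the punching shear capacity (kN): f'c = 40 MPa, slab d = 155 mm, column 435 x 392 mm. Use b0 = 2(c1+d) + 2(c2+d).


b0 = 2*(435 + 155) + 2*(392 + 155) = 2274 mm
Vc = 0.33 * sqrt(40) * 2274 * 155 / 1000
= 735.64 kN

735.64


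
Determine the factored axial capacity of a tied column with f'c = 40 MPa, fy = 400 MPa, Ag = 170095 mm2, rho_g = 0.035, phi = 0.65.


Ast = rho * Ag = 0.035 * 170095 = 5953.325 mm2
phi*Pn = 0.65 * 0.80 * (0.85 * 40 * (170095 - 5953.325) + 400 * 5953.325) / 1000
= 4140.32 kN

4140.32


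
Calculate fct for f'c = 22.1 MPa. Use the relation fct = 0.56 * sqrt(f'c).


fct = 0.56 * sqrt(22.1)
= 0.56 * 4.701
= 2.633 MPa

2.633


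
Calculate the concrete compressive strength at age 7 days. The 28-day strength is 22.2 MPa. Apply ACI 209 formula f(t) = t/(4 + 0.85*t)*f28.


f(7) = 7 / (4 + 0.85 * 7) * 22.2
= 7 / 9.95 * 22.2
= 15.62 MPa

15.62


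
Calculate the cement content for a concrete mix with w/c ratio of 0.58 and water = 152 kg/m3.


Cement = water / (w/c)
= 152 / 0.58
= 262.1 kg/m3

262.1


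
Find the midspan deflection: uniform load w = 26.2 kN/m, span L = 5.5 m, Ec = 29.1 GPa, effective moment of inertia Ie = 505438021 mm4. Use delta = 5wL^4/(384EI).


Convert: L = 5.5 m = 5500 mm, Ec = 29.1 GPa = 29100 MPa
delta = 5 * 26.2 * 5500^4 / (384 * 29100 * 505438021)
= 21.22 mm

21.22


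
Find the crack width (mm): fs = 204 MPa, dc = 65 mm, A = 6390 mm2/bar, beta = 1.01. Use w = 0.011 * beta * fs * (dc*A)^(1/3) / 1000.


w = 0.011 * beta * fs * (dc * A)^(1/3) / 1000
= 0.011 * 1.01 * 204 * (65 * 6390)^(1/3) / 1000
= 0.169 mm

0.169


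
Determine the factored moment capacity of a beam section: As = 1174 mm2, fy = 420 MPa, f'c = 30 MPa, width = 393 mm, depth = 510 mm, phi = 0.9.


a = As * fy / (0.85 * f'c * b)
= 1174 * 420 / (0.85 * 30 * 393)
= 49.2022 mm
Mn = As * fy * (d - a/2) / 10^6
= 239.3405 kN-m
phi*Mn = 0.9 * 239.3405 = 215.41 kN-m

215.41


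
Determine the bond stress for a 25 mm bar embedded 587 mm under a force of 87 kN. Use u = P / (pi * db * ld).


u = P / (pi * db * ld)
= 87 * 1000 / (pi * 25 * 587)
= 1.887 MPa

1.887


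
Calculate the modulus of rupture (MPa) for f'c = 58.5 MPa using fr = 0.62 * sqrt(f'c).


fr = 0.62 * sqrt(58.5)
= 4.742 MPa

4.742


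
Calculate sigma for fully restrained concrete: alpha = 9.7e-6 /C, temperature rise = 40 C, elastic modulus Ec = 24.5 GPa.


sigma = alpha * dT * Ec
= 9.7e-6 * 40 * 24.5 * 1000
= 9.506 MPa

9.506


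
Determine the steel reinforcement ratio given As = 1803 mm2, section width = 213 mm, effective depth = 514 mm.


rho = As / (b * d)
= 1803 / (213 * 514)
= 0.0165

0.0165


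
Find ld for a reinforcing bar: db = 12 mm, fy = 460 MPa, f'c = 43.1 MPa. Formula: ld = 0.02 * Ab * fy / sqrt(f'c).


Ab = pi * 12^2 / 4 = 113.097 mm2
ld = 0.02 * 113.097 * 460 / sqrt(43.1)
= 158.5 mm

158.5


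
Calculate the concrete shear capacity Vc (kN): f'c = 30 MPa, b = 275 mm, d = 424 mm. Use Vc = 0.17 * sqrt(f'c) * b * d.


Vc = 0.17 * sqrt(30) * 275 * 424 / 1000
= 108.57 kN

108.57


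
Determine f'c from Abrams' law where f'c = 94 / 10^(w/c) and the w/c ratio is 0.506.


f'c = 94 / 10^0.506
= 94 / 3.206
= 29.32 MPa

29.32


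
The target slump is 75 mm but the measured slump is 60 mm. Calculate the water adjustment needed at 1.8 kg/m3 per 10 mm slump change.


Difference = 75 - 60 = 15 mm
Water adjustment = 15 * 1.8 / 10 = 2.7 kg/m3

2.7


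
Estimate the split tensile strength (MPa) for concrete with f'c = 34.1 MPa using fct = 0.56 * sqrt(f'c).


fct = 0.56 * sqrt(34.1)
= 0.56 * 5.84
= 3.27 MPa

3.27


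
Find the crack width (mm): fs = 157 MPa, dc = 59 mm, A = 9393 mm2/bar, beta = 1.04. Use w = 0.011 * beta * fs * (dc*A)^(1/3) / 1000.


w = 0.011 * beta * fs * (dc * A)^(1/3) / 1000
= 0.011 * 1.04 * 157 * (59 * 9393)^(1/3) / 1000
= 0.148 mm

0.148


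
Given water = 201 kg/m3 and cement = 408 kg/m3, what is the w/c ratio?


w/c = water / cement
w/c = 201 / 408 = 0.493

0.493


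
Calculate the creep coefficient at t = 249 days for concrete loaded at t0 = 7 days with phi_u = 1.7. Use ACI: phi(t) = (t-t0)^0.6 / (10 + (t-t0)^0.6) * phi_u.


dt = 249 - 7 = 242
phi = 242^0.6 / (10 + 242^0.6) * 1.7
= 1.24

1.24


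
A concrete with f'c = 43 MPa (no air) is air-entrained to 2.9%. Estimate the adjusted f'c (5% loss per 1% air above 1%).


Strength loss = (2.9 - 1) * 5 = 9.5%
f'c = 43 * (1 - 9.5/100)
= 38.91 MPa

38.91


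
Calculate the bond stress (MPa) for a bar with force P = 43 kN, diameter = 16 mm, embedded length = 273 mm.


u = P / (pi * db * ld)
= 43 * 1000 / (pi * 16 * 273)
= 3.134 MPa

3.134


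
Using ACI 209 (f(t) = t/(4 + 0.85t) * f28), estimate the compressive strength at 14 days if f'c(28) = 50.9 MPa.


f(14) = 14 / (4 + 0.85 * 14) * 50.9
= 14 / 15.9 * 50.9
= 44.82 MPa

44.82


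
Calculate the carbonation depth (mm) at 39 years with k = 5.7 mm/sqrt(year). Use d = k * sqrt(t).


depth = k * sqrt(t)
= 5.7 * sqrt(39)
= 35.6 mm

35.6


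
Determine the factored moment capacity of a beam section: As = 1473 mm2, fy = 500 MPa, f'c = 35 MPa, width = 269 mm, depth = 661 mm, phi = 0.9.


a = As * fy / (0.85 * f'c * b)
= 1473 * 500 / (0.85 * 35 * 269)
= 92.0309 mm
Mn = As * fy * (d - a/2) / 10^6
= 452.9361 kN-m
phi*Mn = 0.9 * 452.9361 = 407.64 kN-m

407.64


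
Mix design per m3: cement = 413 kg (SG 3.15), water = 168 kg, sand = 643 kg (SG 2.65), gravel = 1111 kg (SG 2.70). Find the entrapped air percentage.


Vol cement = 413 / (3.15 * 1000) = 0.131111 m3
Vol water = 168 / 1000 = 0.168 m3
Vol sand = 643 / (2.65 * 1000) = 0.242642 m3
Vol gravel = 1111 / (2.70 * 1000) = 0.411481 m3
Total solid + water volume = 0.953234 m3
Air = (1 - 0.953234) * 100 = 4.68%

4.68


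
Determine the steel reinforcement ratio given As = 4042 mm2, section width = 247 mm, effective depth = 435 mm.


rho = As / (b * d)
= 4042 / (247 * 435)
= 0.0376

0.0376


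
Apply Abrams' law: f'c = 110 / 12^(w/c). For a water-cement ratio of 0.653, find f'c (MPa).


f'c = 110 / 12^0.653
= 110 / 5.066
= 21.71 MPa

21.71


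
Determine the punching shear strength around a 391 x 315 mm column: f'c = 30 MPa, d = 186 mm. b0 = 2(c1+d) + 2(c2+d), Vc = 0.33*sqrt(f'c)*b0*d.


b0 = 2*(391 + 186) + 2*(315 + 186) = 2156 mm
Vc = 0.33 * sqrt(30) * 2156 * 186 / 1000
= 724.83 kN

724.83


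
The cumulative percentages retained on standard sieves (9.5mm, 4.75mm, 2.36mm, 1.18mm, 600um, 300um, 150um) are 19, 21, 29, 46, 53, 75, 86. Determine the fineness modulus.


FM = sum(cumulative % retained) / 100
= 329 / 100
= 3.29

3.29


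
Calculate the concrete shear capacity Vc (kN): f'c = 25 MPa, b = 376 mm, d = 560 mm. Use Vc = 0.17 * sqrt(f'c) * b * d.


Vc = 0.17 * sqrt(25) * 376 * 560 / 1000
= 178.98 kN

178.98


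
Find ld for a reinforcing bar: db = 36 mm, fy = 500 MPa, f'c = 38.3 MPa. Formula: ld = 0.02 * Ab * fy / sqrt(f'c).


Ab = pi * 36^2 / 4 = 1017.876 mm2
ld = 0.02 * 1017.876 * 500 / sqrt(38.3)
= 1644.7 mm

1644.7


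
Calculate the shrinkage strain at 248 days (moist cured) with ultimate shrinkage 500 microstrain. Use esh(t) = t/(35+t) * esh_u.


esh(248) = 248 / (35 + 248) * 500
= 248 / 283 * 500
= 438.2 microstrain

438.2


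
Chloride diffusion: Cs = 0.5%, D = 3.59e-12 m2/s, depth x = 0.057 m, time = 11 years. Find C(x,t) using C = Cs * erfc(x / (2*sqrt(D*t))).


t_seconds = 11 * 365.25 * 24 * 3600 = 347133600.0 s
arg = 0.057 / (2 * sqrt(3.59e-12 * 347133600.0))
= 0.8073
erfc(0.8073) = 0.2536
C = 0.5 * 0.2536 = 0.1268%

0.1268


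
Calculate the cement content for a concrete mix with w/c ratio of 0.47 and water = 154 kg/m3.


Cement = water / (w/c)
= 154 / 0.47
= 327.7 kg/m3

327.7


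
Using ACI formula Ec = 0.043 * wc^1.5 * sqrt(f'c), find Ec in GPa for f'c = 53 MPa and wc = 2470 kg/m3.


Ec = 0.043 * 2470^1.5 * sqrt(53) / 1000
= 38.43 GPa

38.43


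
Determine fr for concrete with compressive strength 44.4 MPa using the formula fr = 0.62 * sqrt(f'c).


fr = 0.62 * sqrt(44.4)
= 4.131 MPa

4.131


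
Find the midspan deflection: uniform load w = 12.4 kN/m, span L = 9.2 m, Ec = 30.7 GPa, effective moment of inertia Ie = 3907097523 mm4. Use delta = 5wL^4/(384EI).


Convert: L = 9.2 m = 9200 mm, Ec = 30.7 GPa = 30700 MPa
delta = 5 * 12.4 * 9200^4 / (384 * 30700 * 3907097523)
= 9.64 mm

9.64


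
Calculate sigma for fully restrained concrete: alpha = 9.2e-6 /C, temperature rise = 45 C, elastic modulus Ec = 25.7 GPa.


sigma = alpha * dT * Ec
= 9.2e-6 * 45 * 25.7 * 1000
= 10.64 MPa

10.64


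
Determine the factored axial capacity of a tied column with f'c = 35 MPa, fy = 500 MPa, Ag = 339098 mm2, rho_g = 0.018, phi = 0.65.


Ast = rho * Ag = 0.018 * 339098 = 6103.764 mm2
phi*Pn = 0.65 * 0.80 * (0.85 * 35 * (339098 - 6103.764) + 500 * 6103.764) / 1000
= 6738.4 kN

6738.4


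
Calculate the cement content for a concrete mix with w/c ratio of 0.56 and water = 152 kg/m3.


Cement = water / (w/c)
= 152 / 0.56
= 271.4 kg/m3

271.4


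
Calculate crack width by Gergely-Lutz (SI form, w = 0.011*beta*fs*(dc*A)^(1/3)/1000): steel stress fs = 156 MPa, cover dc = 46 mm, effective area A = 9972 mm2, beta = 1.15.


w = 0.011 * beta * fs * (dc * A)^(1/3) / 1000
= 0.011 * 1.15 * 156 * (46 * 9972)^(1/3) / 1000
= 0.152 mm

0.152


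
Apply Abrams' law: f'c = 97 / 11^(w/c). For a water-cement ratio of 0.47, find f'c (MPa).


f'c = 97 / 11^0.47
= 97 / 3.086
= 31.43 MPa

31.43


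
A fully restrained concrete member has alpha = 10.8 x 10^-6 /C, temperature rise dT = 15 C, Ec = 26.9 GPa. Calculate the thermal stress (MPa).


sigma = alpha * dT * Ec
= 10.8e-6 * 15 * 26.9 * 1000
= 4.358 MPa

4.358


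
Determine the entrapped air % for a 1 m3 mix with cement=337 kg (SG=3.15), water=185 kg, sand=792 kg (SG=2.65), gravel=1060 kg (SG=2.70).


Vol cement = 337 / (3.15 * 1000) = 0.106984 m3
Vol water = 185 / 1000 = 0.185 m3
Vol sand = 792 / (2.65 * 1000) = 0.298868 m3
Vol gravel = 1060 / (2.70 * 1000) = 0.392593 m3
Total solid + water volume = 0.983445 m3
Air = (1 - 0.983445) * 100 = 1.66%

1.66


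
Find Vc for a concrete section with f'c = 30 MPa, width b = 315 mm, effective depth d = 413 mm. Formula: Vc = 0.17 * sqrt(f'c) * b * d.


Vc = 0.17 * sqrt(30) * 315 * 413 / 1000
= 121.14 kN

121.14


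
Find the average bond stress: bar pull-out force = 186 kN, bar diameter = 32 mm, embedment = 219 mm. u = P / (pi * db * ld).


u = P / (pi * db * ld)
= 186 * 1000 / (pi * 32 * 219)
= 8.448 MPa

8.448


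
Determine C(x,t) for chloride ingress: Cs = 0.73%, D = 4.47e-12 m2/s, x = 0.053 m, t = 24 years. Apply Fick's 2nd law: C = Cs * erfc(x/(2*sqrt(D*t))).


t_seconds = 24 * 365.25 * 24 * 3600 = 757382400.0 s
arg = 0.053 / (2 * sqrt(4.47e-12 * 757382400.0))
= 0.4554
erfc(0.4554) = 0.5195
C = 0.73 * 0.5195 = 0.3792%

0.3792


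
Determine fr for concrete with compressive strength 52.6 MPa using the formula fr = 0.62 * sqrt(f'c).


fr = 0.62 * sqrt(52.6)
= 4.497 MPa

4.497


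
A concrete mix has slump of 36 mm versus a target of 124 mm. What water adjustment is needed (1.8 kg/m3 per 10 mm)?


Difference = 124 - 36 = 88 mm
Water adjustment = 88 * 1.8 / 10 = 15.8 kg/m3

15.8


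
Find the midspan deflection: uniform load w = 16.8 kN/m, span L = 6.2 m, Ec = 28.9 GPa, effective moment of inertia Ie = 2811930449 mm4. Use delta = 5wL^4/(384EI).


Convert: L = 6.2 m = 6200 mm, Ec = 28.9 GPa = 28900 MPa
delta = 5 * 16.8 * 6200^4 / (384 * 28900 * 2811930449)
= 3.98 mm

3.98


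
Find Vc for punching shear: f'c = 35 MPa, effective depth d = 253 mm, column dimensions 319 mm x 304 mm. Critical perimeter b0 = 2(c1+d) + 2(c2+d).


b0 = 2*(319 + 253) + 2*(304 + 253) = 2258 mm
Vc = 0.33 * sqrt(35) * 2258 * 253 / 1000
= 1115.3 kN

1115.3


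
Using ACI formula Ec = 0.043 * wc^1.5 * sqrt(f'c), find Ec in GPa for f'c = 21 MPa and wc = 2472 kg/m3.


Ec = 0.043 * 2472^1.5 * sqrt(21) / 1000
= 24.22 GPa

24.22


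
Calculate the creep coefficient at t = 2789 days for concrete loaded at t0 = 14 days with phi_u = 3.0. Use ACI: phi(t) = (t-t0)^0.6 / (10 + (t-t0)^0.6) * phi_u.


dt = 2789 - 14 = 2775
phi = 2775^0.6 / (10 + 2775^0.6) * 3.0
= 2.763

2.763


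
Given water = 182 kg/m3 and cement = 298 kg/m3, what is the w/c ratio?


w/c = water / cement
w/c = 182 / 298 = 0.611

0.611


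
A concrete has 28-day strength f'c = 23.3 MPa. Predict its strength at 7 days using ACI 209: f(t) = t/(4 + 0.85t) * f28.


f(7) = 7 / (4 + 0.85 * 7) * 23.3
= 7 / 9.95 * 23.3
= 16.39 MPa

16.39


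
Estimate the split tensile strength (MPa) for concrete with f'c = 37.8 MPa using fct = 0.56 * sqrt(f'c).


fct = 0.56 * sqrt(37.8)
= 0.56 * 6.148
= 3.443 MPa

3.443


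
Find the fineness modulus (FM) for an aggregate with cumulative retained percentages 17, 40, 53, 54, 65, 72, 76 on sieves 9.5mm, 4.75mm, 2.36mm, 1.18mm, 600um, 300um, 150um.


FM = sum(cumulative % retained) / 100
= 377 / 100
= 3.77

3.77


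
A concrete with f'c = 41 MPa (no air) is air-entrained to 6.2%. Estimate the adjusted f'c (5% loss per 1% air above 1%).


Strength loss = (6.2 - 1) * 5 = 26.0%
f'c = 41 * (1 - 26.0/100)
= 30.34 MPa

30.34


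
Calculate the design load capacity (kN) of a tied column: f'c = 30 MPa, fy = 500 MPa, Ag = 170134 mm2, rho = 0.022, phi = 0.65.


Ast = rho * Ag = 0.022 * 170134 = 3742.948 mm2
phi*Pn = 0.65 * 0.80 * (0.85 * 30 * (170134 - 3742.948) + 500 * 3742.948) / 1000
= 3179.51 kN

3179.51


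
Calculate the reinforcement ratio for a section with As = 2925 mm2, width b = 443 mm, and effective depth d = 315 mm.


rho = As / (b * d)
= 2925 / (443 * 315)
= 0.021

0.021


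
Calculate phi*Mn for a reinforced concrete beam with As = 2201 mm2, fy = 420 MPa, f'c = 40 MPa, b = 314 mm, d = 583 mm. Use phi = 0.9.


a = As * fy / (0.85 * f'c * b)
= 2201 * 420 / (0.85 * 40 * 314)
= 86.5886 mm
Mn = As * fy * (d - a/2) / 10^6
= 498.9147 kN-m
phi*Mn = 0.9 * 498.9147 = 449.02 kN-m

449.02


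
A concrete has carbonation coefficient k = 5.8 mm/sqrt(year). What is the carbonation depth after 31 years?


depth = k * sqrt(t)
= 5.8 * sqrt(31)
= 32.29 mm

32.29


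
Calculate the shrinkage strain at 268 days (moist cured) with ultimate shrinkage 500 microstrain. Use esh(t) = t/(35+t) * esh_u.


esh(268) = 268 / (35 + 268) * 500
= 268 / 303 * 500
= 442.2 microstrain

442.2


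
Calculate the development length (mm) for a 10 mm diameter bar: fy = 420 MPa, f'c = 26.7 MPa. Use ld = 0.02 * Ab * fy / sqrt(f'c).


Ab = pi * 10^2 / 4 = 78.54 mm2
ld = 0.02 * 78.54 * 420 / sqrt(26.7)
= 127.7 mm

127.7


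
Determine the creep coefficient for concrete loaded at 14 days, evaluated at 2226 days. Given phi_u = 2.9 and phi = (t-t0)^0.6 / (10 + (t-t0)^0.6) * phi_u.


dt = 2226 - 14 = 2212
phi = 2212^0.6 / (10 + 2212^0.6) * 2.9
= 2.64

2.64


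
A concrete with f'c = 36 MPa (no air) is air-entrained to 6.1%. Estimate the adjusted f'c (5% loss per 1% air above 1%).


Strength loss = (6.1 - 1) * 5 = 25.5%
f'c = 36 * (1 - 25.5/100)
= 26.82 MPa

26.82


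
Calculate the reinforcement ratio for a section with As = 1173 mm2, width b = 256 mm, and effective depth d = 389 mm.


rho = As / (b * d)
= 1173 / (256 * 389)
= 0.0118

0.0118


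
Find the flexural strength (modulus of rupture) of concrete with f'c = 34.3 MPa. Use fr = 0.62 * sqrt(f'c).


fr = 0.62 * sqrt(34.3)
= 3.631 MPa

3.631


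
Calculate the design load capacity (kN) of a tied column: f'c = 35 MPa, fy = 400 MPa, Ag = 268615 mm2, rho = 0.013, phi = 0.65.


Ast = rho * Ag = 0.013 * 268615 = 3491.995 mm2
phi*Pn = 0.65 * 0.80 * (0.85 * 35 * (268615 - 3491.995) + 400 * 3491.995) / 1000
= 4827.79 kN

4827.79


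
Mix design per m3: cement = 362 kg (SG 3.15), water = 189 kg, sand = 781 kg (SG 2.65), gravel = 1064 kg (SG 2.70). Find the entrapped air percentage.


Vol cement = 362 / (3.15 * 1000) = 0.114921 m3
Vol water = 189 / 1000 = 0.189 m3
Vol sand = 781 / (2.65 * 1000) = 0.294717 m3
Vol gravel = 1064 / (2.70 * 1000) = 0.394074 m3
Total solid + water volume = 0.992712 m3
Air = (1 - 0.992712) * 100 = 0.73%

0.73


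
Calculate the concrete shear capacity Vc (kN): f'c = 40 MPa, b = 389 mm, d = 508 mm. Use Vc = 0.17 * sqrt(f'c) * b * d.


Vc = 0.17 * sqrt(40) * 389 * 508 / 1000
= 212.47 kN

212.47


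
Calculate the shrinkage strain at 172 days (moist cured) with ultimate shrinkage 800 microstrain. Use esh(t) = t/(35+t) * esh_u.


esh(172) = 172 / (35 + 172) * 800
= 172 / 207 * 800
= 664.7 microstrain

664.7


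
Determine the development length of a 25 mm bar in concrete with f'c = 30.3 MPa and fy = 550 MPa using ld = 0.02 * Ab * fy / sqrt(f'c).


Ab = pi * 25^2 / 4 = 490.874 mm2
ld = 0.02 * 490.874 * 550 / sqrt(30.3)
= 980.9 mm

980.9


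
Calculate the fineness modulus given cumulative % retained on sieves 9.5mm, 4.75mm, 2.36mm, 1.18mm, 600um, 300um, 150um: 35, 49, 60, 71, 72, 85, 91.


FM = sum(cumulative % retained) / 100
= 463 / 100
= 4.63

4.63


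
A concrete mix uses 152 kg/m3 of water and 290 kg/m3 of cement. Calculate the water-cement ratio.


w/c = water / cement
w/c = 152 / 290 = 0.524

0.524


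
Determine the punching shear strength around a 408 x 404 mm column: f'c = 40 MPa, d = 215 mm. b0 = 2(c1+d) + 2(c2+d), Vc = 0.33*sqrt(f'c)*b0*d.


b0 = 2*(408 + 215) + 2*(404 + 215) = 2484 mm
Vc = 0.33 * sqrt(40) * 2484 * 215 / 1000
= 1114.64 kN

1114.64


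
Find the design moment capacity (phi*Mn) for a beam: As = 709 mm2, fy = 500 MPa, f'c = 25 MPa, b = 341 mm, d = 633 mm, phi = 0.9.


a = As * fy / (0.85 * f'c * b)
= 709 * 500 / (0.85 * 25 * 341)
= 48.9219 mm
Mn = As * fy * (d - a/2) / 10^6
= 215.7271 kN-m
phi*Mn = 0.9 * 215.7271 = 194.15 kN-m

194.15


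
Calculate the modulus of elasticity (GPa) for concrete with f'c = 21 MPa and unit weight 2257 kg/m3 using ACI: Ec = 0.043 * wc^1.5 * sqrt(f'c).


Ec = 0.043 * 2257^1.5 * sqrt(21) / 1000
= 21.13 GPa

21.13


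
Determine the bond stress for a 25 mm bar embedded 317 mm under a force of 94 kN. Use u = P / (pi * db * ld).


u = P / (pi * db * ld)
= 94 * 1000 / (pi * 25 * 317)
= 3.776 MPa

3.776


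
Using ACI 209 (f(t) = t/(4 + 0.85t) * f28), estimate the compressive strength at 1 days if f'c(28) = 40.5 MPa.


f(1) = 1 / (4 + 0.85 * 1) * 40.5
= 1 / 4.85 * 40.5
= 8.35 MPa

8.35


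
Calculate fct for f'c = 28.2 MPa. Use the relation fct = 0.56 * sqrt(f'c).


fct = 0.56 * sqrt(28.2)
= 0.56 * 5.31
= 2.974 MPa

2.974
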